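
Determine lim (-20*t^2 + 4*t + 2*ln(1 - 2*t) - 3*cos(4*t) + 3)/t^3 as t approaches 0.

Substitution gives 0/0; apply L'Hôpital's rule 3 times.
After differentiating numerator and denominator 3 times the quotient is (-192*sin(4*t) + 32/(2*t - 1)^3)/(6); at t = 0 this is -16/3.

-16/3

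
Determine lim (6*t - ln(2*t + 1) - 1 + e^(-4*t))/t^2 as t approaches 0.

Substitution gives 0/0 (the numerator vanishes to order 2).
Expand each term to order t^2: the coefficient of t^2 in e^(-4t) is 8 and in −ln(1 + 2t) is 2.
Lower-order terms cancel with the polynomial part, so the numerator is (10)·t^2 + o(t^2), and the limit is (10)/(1) = 10.

10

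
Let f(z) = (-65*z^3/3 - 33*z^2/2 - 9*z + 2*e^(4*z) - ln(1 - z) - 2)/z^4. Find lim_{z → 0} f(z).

259/12

Substitution gives 0/0; apply L'Hôpital's rule 4 times.
After differentiating numerator and denominator 4 times the quotient is (512*e^(4*z) + 6/(z - 1)^4)/(24); at z = 0 this is 259/12.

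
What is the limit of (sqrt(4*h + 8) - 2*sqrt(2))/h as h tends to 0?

√(2)/2

A 0/0 form; rationalise with √(8 + 4h) + √8. This collapses the numerator to 4h, leaving 4/(√(8 + 4h) + √8) → 4/(2√8) = √(2)/2.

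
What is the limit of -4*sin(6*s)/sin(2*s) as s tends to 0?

Substitution gives 0/0.
Divide numerator and denominator by s: sin(6s)/s → 6 and sin(2s)/s → 2, so the limit is -4·6/2 = -12.

-12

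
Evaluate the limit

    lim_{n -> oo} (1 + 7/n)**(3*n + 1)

e^(21)

Let L be the limit and take ln: ln L = lim (3n + 1)·ln(1 + 7/n) = lim (3n + 1)·(7/n + O(1/n²)) = 21.
Hence L = e^(21).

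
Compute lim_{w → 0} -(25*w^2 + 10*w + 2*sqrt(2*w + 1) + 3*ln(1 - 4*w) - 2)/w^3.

Substitution gives 0/0; apply L'Hôpital's rule 3 times.
After differentiating numerator and denominator 3 times the quotient is (384/(4*w - 1)^3 + 6/(2*w + 1)^(5/2))/(-6); at w = 0 this is 63.

63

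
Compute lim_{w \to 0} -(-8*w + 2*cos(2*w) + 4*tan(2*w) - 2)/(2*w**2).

Substitution gives 0/0 (the numerator vanishes to order 2).
Expand each term to order w^2: the coefficient of w^2 in 4·tan(2w) is 0 and in 2·cos(2w) is -4.
Lower-order terms cancel with the polynomial part, so the numerator is (-4)·w^2 + o(w^2), and the limit is (-4)/(-2) = 2.

2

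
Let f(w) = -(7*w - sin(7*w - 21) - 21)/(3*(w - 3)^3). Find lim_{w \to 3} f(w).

-343/18

Direct substitution gives 0/0.
Apply L'Hôpital: lim (7 - 7*cos(7*w - 21))/(-9*(w - 3)^2), still 0/0.
Apply L'Hôpital: lim (49*sin(7*w - 21))/(54 - 18*w), still 0/0.
After 3 applications of L'Hôpital's rule the quotient is (343*cos(7*w - 21))/(-18); substituting w = 3 gives -343/18.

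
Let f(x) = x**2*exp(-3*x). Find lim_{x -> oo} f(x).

Write as x^2/e^{3x}, an ∞/∞ form.
Exponential growth dominates any polynomial, so repeated L'Hôpital (or the standard result) gives 0.

0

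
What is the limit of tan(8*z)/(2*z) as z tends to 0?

Substitution gives 0/0.
Since tan(u)/u → 1 as u → 0, tan(8z)/(8z) → 1 and the limit is 8/2 = 4.

4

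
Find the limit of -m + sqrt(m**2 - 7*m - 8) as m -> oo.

This has the form ∞ − ∞. Multiply and divide by the conjugate √(m^2 - 7*m - 8) + m.
That gives (-7m - 8) / (√(m^2 - 7*m - 8) + m).
Divide numerator and denominator by m: the limit is -7/(2·1) = -7/2.

-7/2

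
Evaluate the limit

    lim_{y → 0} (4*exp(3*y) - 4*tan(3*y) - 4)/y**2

18

Substitution gives 0/0; apply L'Hôpital's rule 2 times.
After differentiating numerator and denominator 2 times the quotient is (36*e^(3*y) - 72*sin(3*y)/cos(3*y)^3)/(2); at y = 0 this is 18.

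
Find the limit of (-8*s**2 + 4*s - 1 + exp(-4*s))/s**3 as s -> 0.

Direct substitution gives 0/0.
Apply L'Hôpital: lim (-16*s + 4 - 4*e^(-4*s))/(3*s^2), still 0/0.
Apply L'Hôpital: lim (-16 + 16*e^(-4*s))/(6*s), still 0/0.
After 3 applications of L'Hôpital's rule the quotient is (-64*e^(-4*s))/(6); substituting s = 0 gives -32/3.

-32/3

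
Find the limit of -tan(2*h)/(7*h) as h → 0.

-2/7

Substitution gives 0/0.
Since tan(u)/u → 1 as u → 0, tan(2h)/(2h) → 1 and the limit is 2/(-7) = -2/7.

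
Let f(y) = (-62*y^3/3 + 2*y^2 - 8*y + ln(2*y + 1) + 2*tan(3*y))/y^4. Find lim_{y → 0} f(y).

Substitution gives 0/0; apply L'Hôpital's rule 4 times.
After differentiating numerator and denominator 4 times the quotient is (3888*tan(3*y)^3/cos(3*y)^2 + 2592*tan(3*y)/cos(3*y)^2 - 96/(2*y + 1)^4)/(24); at y = 0 this is -4.

-4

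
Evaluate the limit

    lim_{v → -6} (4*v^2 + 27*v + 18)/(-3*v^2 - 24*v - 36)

At v = -6 both the top and bottom vanish — a removable singularity. Factoring out (v + 6) from each leaves (4*v + 3)/(-3*v - 6), which at v = -6 equals -7/4.

-7/4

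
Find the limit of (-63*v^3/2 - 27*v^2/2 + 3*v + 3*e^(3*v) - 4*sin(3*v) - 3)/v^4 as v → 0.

81/8

Substitution gives 0/0 (the numerator vanishes to order 4).
Expand each term to order v^4: the coefficient of v^4 in -4·sin(3v) is 0 and in 3·e^(3v) is 81/8.
Lower-order terms cancel with the polynomial part, so the numerator is (81/8)·v^4 + o(v^4), and the limit is (81/8)/(1) = 81/8.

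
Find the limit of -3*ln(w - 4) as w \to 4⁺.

As w → 4⁺, w - 4 → 0⁺ and ln(w - 4) → −∞.
Multiplying by -3 gives ∞.

∞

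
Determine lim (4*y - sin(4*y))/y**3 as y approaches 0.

Direct substitution gives 0/0.
Apply L'Hôpital: lim (4 - 4*cos(4*y))/(3*y^2), still 0/0.
Apply L'Hôpital: lim (16*sin(4*y))/(6*y), still 0/0.
After 3 applications of L'Hôpital's rule the quotient is (64*cos(4*y))/(6); substituting y = 0 gives 32/3.

32/3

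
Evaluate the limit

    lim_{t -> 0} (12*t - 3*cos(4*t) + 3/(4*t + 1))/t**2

72

Substitution gives 0/0 (the numerator vanishes to order 2).
Expand each term to order t^2: the coefficient of t^2 in 3·1/(1 + 4t) is 48 and in -3·cos(4t) is 24.
Lower-order terms cancel with the polynomial part, so the numerator is (72)·t^2 + o(t^2), and the limit is (72)/(1) = 72.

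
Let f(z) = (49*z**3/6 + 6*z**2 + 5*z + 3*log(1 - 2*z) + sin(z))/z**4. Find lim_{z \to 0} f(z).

Substitution gives 0/0; apply L'Hôpital's rule 4 times.
After differentiating numerator and denominator 4 times the quotient is (sin(z) - 288/(2*z - 1)^4)/(24); at z = 0 this is -12.

-12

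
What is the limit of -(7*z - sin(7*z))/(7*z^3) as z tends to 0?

-49/6

Direct substitution gives 0/0.
Apply L'Hôpital: lim (7 - 7*cos(7*z))/(-21*z^2), still 0/0.
Apply L'Hôpital: lim (49*sin(7*z))/(-42*z), still 0/0.
After 3 applications of L'Hôpital's rule the quotient is (343*cos(7*z))/(-42); substituting z = 0 gives -49/6.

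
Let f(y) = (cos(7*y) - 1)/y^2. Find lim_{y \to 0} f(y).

-49/2

Direct substitution gives 0/0.
Apply L'Hôpital: lim (-7*sin(7*y))/(2*y), still 0/0.
After 2 applications of L'Hôpital's rule the quotient is (-49*cos(7*y))/(2); substituting y = 0 gives -49/2.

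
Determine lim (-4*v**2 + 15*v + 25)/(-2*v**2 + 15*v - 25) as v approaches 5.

5

Since v = 5 makes numerator and denominator zero, (v - 5) divides both.
Cancelling it gives (-4*v - 5)/(5 - 2*v); now plug in v = 5 to get 5.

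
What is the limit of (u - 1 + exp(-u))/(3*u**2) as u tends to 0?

Direct substitution gives 0/0.
Apply L'Hôpital: lim (1 - e^(-u))/(6*u), still 0/0.
After 2 applications of L'Hôpital's rule the quotient is (e^(-u))/(6); substituting u = 0 gives 1/6.

1/6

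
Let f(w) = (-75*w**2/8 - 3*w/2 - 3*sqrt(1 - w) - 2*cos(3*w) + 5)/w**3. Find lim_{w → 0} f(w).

3/16

Substitution gives 0/0; apply L'Hôpital's rule 3 times.
After differentiating numerator and denominator 3 times the quotient is (-54*sin(3*w) + 9/(8*(1 - w)^(5/2)))/(6); at w = 0 this is 3/16.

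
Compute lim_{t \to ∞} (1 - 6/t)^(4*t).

e^(-24)

Let L be the limit and take ln: ln L = lim (4t)·ln(1 - 6/t) = lim (4t)·(-6/t + O(1/t²)) = -24.
Hence L = e^(-24).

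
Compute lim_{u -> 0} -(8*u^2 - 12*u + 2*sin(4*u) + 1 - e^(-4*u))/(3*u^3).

32/9

Substitution gives 0/0; apply L'Hôpital's rule 3 times.
After differentiating numerator and denominator 3 times the quotient is (-128*cos(4*u) + 64*e^(-4*u))/(-18); at u = 0 this is 32/9.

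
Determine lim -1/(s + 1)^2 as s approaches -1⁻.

-∞

As s → -1⁻, (s + 1) → 0⁻, so (s + 1)^2 → 0⁺ and -1/(s + 1)^2 → -∞.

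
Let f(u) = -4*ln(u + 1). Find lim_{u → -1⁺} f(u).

∞

As u → -1⁺, u + 1 → 0⁺ and ln(u + 1) → −∞.
Multiplying by -4 gives ∞.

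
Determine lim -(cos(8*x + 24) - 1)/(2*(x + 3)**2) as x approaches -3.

16

Direct substitution gives 0/0.
Apply L'Hôpital: lim (-8*sin(8*x + 24))/(-4*x - 12), still 0/0.
After 2 applications of L'Hôpital's rule the quotient is (-64*cos(8*x + 24))/(-4); substituting x = -3 gives 16.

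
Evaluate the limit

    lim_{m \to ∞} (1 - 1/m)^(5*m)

Write it as [(1 - 1/m)^m]^(5) · (1 - 1/m)^(0). The bracketed term tends to e^(-1) and the second factor to 1, so the limit is e^(-5).

e^(-5)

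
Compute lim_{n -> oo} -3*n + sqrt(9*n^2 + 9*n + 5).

3/2

This has the form ∞ − ∞. Multiply and divide by the conjugate √(9*n^2 + 9*n + 5) + 3n.
That gives (9n + 5) / (√(9*n^2 + 9*n + 5) + 3n).
Divide numerator and denominator by n: the limit is 9/(2·3) = 3/2.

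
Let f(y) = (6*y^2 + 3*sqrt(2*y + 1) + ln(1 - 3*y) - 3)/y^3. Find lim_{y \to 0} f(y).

Substitution gives 0/0 (the numerator vanishes to order 3).
Expand each term to order y^3: the coefficient of y^3 in ln(1 - 3y) is -9 and in 3·√(1 + 2y) is 3/2.
Lower-order terms cancel with the polynomial part, so the numerator is (-15/2)·y^3 + o(y^3), and the limit is (-15/2)/(1) = -15/2.

-15/2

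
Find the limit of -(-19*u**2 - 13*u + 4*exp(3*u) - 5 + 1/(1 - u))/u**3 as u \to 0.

Substitution gives 0/0; apply L'Hôpital's rule 3 times.
After differentiating numerator and denominator 3 times the quotient is (108*e^(3*u) + 6/(u - 1)^4)/(-6); at u = 0 this is -19.

-19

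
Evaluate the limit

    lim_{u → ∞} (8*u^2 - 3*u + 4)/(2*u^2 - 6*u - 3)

Numerator and denominator both have degree 2.
Dividing every term by u^2, all lower-order terms vanish and the limit is the ratio of leading coefficients, 8/(2) = 4.

4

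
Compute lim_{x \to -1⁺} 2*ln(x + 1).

As x → -1⁺, x + 1 → 0⁺ and ln(x + 1) → −∞.
Multiplying by 2 gives -∞.

-∞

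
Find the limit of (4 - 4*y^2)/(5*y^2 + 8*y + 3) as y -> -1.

-4

At y = -1 both the top and bottom vanish — a removable singularity. Factoring out (y + 1) from each leaves (4 - 4*y)/(5*y + 3), which at y = -1 equals -4.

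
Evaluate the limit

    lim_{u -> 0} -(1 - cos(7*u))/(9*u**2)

-49/18

Substitution gives 0/0.
Use (1 − cos θ)/θ² → 1/2 with θ = 7u: the limit is 7²/(2·(-9)) = -49/18.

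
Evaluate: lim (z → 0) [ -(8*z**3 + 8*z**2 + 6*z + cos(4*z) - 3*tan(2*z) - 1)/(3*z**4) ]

-32/9

Substitution gives 0/0; apply L'Hôpital's rule 4 times.
After differentiating numerator and denominator 4 times the quotient is (256*cos(4*z) - 1152*tan(2*z)^5 - 1920*tan(2*z)^3 - 768*tan(2*z))/(-72); at z = 0 this is -32/9.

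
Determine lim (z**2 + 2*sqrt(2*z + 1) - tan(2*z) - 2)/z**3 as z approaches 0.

Substitution gives 0/0 (the numerator vanishes to order 3).
Expand each term to order z^3: the coefficient of z^3 in −tan(2z) is -8/3 and in 2·√(1 + 2z) is 1.
Lower-order terms cancel with the polynomial part, so the numerator is (-5/3)·z^3 + o(z^3), and the limit is (-5/3)/(1) = -5/3.

-5/3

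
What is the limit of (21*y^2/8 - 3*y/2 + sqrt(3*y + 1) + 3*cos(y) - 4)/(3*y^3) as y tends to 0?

9/16

Substitution gives 0/0; apply L'Hôpital's rule 3 times.
After differentiating numerator and denominator 3 times the quotient is (3*sin(y) + 81/(8*(3*y + 1)^(5/2)))/(18); at y = 0 this is 9/16.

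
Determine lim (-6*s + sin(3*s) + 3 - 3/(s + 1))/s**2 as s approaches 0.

-3

Substitution gives 0/0 (the numerator vanishes to order 2).
Expand each term to order s^2: the coefficient of s^2 in sin(3s) is 0 and in -3·1/(1 + s) is -3.
Lower-order terms cancel with the polynomial part, so the numerator is (-3)·s^2 + o(s^2), and the limit is (-3)/(1) = -3.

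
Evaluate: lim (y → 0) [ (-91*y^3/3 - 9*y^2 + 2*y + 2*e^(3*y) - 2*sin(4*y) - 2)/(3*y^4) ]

9/4

Substitution gives 0/0 (the numerator vanishes to order 4).
Expand each term to order y^4: the coefficient of y^4 in -2·sin(4y) is 0 and in 2·e^(3y) is 27/4.
Lower-order terms cancel with the polynomial part, so the numerator is (27/4)·y^4 + o(y^4), and the limit is (27/4)/(3) = 9/4.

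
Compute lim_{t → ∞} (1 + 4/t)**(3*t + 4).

The base → 1 and the exponent → ∞: a 1^∞ form.
Take logarithms: (3t + 4)·ln(1 + 4/t). Since ln(1+u) ~ u for small u, this behaves like (3t)·(4/t) → 12.
So the limit is e^(12).

e^(12)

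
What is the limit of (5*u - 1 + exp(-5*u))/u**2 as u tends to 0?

Direct substitution gives 0/0.
Apply L'Hôpital: lim (5 - 5*e^(-5*u))/(2*u), still 0/0.
After 2 applications of L'Hôpital's rule the quotient is (25*e^(-5*u))/(2); substituting u = 0 gives 25/2.

25/2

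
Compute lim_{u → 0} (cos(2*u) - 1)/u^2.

Direct substitution gives 0/0.
Apply L'Hôpital: lim (-2*sin(2*u))/(2*u), still 0/0.
After 2 applications of L'Hôpital's rule the quotient is (-4*cos(2*u))/(2); substituting u = 0 gives -2.

-2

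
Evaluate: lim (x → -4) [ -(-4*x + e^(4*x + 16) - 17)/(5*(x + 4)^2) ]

Direct substitution gives 0/0.
Apply L'Hôpital: lim (4*e^(4*x + 16) - 4)/(-10*x - 40), still 0/0.
After 2 applications of L'Hôpital's rule the quotient is (16*e^(4*x + 16))/(-10); substituting x = -4 gives -8/5.

-8/5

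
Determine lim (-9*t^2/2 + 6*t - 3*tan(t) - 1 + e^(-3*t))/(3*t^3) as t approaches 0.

-11/6

Substitution gives 0/0; apply L'Hôpital's rule 3 times.
After differentiating numerator and denominator 3 times the quotient is (12/cos(t)^2 - 18/cos(t)^4 - 27*e^(-3*t))/(18); at t = 0 this is -11/6.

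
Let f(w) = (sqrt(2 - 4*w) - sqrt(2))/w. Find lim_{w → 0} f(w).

A 0/0 form; rationalise with √(2 - 4w) + √2. This collapses the numerator to -4w, leaving -4/(√(2 - 4w) + √2) → -4/(2√2) = -√(2).

-√(2)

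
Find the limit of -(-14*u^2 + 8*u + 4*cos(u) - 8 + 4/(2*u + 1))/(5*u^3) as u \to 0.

Substitution gives 0/0; apply L'Hôpital's rule 3 times.
After differentiating numerator and denominator 3 times the quotient is (4*sin(u) - 192/(2*u + 1)^4)/(-30); at u = 0 this is 32/5.

32/5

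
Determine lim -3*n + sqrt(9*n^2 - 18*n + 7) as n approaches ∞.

-3

This has the form ∞ − ∞. Multiply and divide by the conjugate √(9*n^2 - 18*n + 7) + 3n.
That gives (-18n + 7) / (√(9*n^2 - 18*n + 7) + 3n).
Divide numerator and denominator by n: the limit is -18/(2·3) = -3.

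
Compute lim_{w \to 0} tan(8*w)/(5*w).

Substitution gives 0/0.
Since tan(u)/u → 1 as u → 0, tan(8w)/(8w) → 1 and the limit is 8/5.

8/5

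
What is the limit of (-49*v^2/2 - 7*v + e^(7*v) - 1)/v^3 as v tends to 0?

343/6

Direct substitution gives 0/0.
Apply L'Hôpital: lim (-49*v + 7*e^(7*v) - 7)/(3*v^2), still 0/0.
Apply L'Hôpital: lim (49*e^(7*v) - 49)/(6*v), still 0/0.
After 3 applications of L'Hôpital's rule the quotient is (343*e^(7*v))/(6); substituting v = 0 gives 343/6.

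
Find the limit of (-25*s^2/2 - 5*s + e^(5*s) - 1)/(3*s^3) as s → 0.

125/18

Direct substitution gives 0/0.
Apply L'Hôpital: lim (-25*s + 5*e^(5*s) - 5)/(9*s^2), still 0/0.
Apply L'Hôpital: lim (25*e^(5*s) - 25)/(18*s), still 0/0.
After 3 applications of L'Hôpital's rule the quotient is (125*e^(5*s))/(18); substituting s = 0 gives 125/18.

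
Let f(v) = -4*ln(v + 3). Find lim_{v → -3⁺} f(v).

As v → -3⁺, v + 3 → 0⁺ and ln(v + 3) → −∞.
Multiplying by -4 gives ∞.

∞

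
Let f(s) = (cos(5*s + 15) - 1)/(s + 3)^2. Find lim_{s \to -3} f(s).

Direct substitution gives 0/0.
Apply L'Hôpital: lim (-5*sin(5*s + 15))/(2*s + 6), still 0/0.
After 2 applications of L'Hôpital's rule the quotient is (-25*cos(5*s + 15))/(2); substituting s = -3 gives -25/2.

-25/2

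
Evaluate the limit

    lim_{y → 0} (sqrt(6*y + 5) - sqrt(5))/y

A 0/0 form; rationalise with √(5 + 6y) + √5. This collapses the numerator to 6y, leaving 6/(√(5 + 6y) + √5) → 6/(2√5) = 3*√(5)/5.

3*√(5)/5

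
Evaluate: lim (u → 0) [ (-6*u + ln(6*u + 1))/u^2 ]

Direct substitution gives 0/0.
Apply L'Hôpital: lim (-6 + 6/(6*u + 1))/(2*u), still 0/0.
After 2 applications of L'Hôpital's rule the quotient is (-36/(6*u + 1)^2)/(2); substituting u = 0 gives -18.

-18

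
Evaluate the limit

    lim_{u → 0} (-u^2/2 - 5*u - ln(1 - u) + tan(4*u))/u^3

65/3

Substitution gives 0/0 (the numerator vanishes to order 3).
Expand each term to order u^3: the coefficient of u^3 in −ln(1 - u) is 1/3 and in tan(4u) is 64/3.
Lower-order terms cancel with the polynomial part, so the numerator is (65/3)·u^3 + o(u^3), and the limit is (65/3)/(1) = 65/3.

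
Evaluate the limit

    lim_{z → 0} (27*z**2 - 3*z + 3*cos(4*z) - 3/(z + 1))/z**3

Substitution gives 0/0; apply L'Hôpital's rule 3 times.
After differentiating numerator and denominator 3 times the quotient is (192*sin(4*z) + 18/(z + 1)^4)/(6); at z = 0 this is 3.

3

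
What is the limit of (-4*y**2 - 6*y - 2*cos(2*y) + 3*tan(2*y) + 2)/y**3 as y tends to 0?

Substitution gives 0/0; apply L'Hôpital's rule 3 times.
After differentiating numerator and denominator 3 times the quotient is (-16*sin(2*y) + 144*tan(2*y)^4 + 192*tan(2*y)^2 + 48)/(6); at y = 0 this is 8.

8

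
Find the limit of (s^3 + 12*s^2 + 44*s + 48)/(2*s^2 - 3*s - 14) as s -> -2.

-8/11

Direct substitution gives 0/0, so factor. Both numerator and denominator have (s + 2) as a factor.
After cancelling, the expression reduces to (s^2 + 10*s + 24)/(2*s - 7).
Substituting s = -2 gives -8/11.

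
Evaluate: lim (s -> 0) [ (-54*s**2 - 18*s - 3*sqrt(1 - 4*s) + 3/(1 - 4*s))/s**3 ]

204

Substitution gives 0/0 (the numerator vanishes to order 3).
Expand each term to order s^3: the coefficient of s^3 in 3·1/(1 - 4s) is 192 and in -3·√(1 - 4s) is 12.
Lower-order terms cancel with the polynomial part, so the numerator is (204)·s^3 + o(s^3), and the limit is (204)/(1) = 204.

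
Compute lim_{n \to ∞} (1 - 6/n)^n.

Write it as [(1 - 6/n)^n]^(1) · (1 - 6/n)^(0). The bracketed term tends to e^(-6) and the second factor to 1, so the limit is e^(-6).

e^(-6)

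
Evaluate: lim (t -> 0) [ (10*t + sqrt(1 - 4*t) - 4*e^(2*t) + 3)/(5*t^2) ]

-2

Substitution gives 0/0; apply L'Hôpital's rule 2 times.
After differentiating numerator and denominator 2 times the quotient is (-16*e^(2*t) - 4/(1 - 4*t)^(3/2))/(10); at t = 0 this is -2.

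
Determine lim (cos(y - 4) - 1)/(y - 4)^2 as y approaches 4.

Direct substitution gives 0/0.
Apply L'Hôpital: lim (-sin(y - 4))/(2*y - 8), still 0/0.
After 2 applications of L'Hôpital's rule the quotient is (-cos(y - 4))/(2); substituting y = 4 gives -1/2.

-1/2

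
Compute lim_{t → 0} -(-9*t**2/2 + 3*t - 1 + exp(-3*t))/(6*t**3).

3/4

Direct substitution gives 0/0.
Apply L'Hôpital: lim (-9*t + 3 - 3*e^(-3*t))/(-18*t^2), still 0/0.
Apply L'Hôpital: lim (-9 + 9*e^(-3*t))/(-36*t), still 0/0.
After 3 applications of L'Hôpital's rule the quotient is (-27*e^(-3*t))/(-36); substituting t = 0 gives 3/4.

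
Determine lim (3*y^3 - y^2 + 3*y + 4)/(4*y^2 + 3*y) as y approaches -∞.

-∞

The numerator has higher degree (3 > 2); the quotient behaves like (3/(4))·y^1 for large |y|.
As y → −∞ this diverges to -∞.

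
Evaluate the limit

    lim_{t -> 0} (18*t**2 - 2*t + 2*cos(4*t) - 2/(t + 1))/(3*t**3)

2/3

Substitution gives 0/0; apply L'Hôpital's rule 3 times.
After differentiating numerator and denominator 3 times the quotient is (128*sin(4*t) + 12/(t + 1)^4)/(18); at t = 0 this is 2/3.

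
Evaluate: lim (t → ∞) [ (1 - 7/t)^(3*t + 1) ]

Let L be the limit and take ln: ln L = lim (3t + 1)·ln(1 - 7/t) = lim (3t + 1)·(-7/t + O(1/t²)) = -21.
Hence L = e^(-21).

e^(-21)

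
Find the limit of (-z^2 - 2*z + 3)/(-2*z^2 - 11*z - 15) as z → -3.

Direct substitution gives 0/0, so factor. Both numerator and denominator have (z + 3) as a factor.
After cancelling, the expression reduces to (1 - z)/(-2*z - 5).
Substituting z = -3 gives 4.

4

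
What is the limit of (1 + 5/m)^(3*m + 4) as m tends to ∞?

Write it as [(1 + 5/m)^m]^(3) · (1 + 5/m)^(4). The bracketed term tends to e^(5) and the second factor to 1, so the limit is e^(15).

e^(15)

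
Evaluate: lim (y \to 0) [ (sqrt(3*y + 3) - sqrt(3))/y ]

√(3)/2

Substitution gives 0/0. Multiply numerator and denominator by the conjugate √(3 + 3y) + √3.
The numerator becomes (3 + 3y) − 3 = 3y, so the expression simplifies to 3/(√(3 + 3y) + √3).
Letting y → 0 gives 3/(2√3) = √(3)/2.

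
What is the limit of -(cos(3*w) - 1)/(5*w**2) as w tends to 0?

Direct substitution gives 0/0.
Apply L'Hôpital: lim (-3*sin(3*w))/(-10*w), still 0/0.
After 2 applications of L'Hôpital's rule the quotient is (-9*cos(3*w))/(-10); substituting w = 0 gives 9/10.

9/10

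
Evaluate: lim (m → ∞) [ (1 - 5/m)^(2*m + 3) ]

e^(-10)

The base → 1 and the exponent → ∞: a 1^∞ form.
Take logarithms: (2m + 3)·ln(1 - 5/m). Since ln(1+u) ~ u for small u, this behaves like (2m)·(-5/m) → -10.
So the limit is e^(-10).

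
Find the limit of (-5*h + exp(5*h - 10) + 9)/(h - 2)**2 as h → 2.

25/2

Direct substitution gives 0/0.
Apply L'Hôpital: lim (5*e^(5*h - 10) - 5)/(2*h - 4), still 0/0.
After 2 applications of L'Hôpital's rule the quotient is (25*e^(5*h - 10))/(2); substituting h = 2 gives 25/2.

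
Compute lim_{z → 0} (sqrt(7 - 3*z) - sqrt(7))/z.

-3*√(7)/14

Substitution gives 0/0. Multiply numerator and denominator by the conjugate √(7 - 3z) + √7.
The numerator becomes (7 - 3z) − 7 = -3z, so the expression simplifies to -3/(√(7 - 3z) + √7).
Letting z → 0 gives -3/(2√7) = -3*√(7)/14.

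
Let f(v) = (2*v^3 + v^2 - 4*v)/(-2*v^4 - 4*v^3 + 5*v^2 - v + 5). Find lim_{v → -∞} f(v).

The denominator has degree 4 and the numerator degree 3. Dividing numerator and denominator by v^4 sends every term to 0 except the leading denominator term, so the limit is 0.

0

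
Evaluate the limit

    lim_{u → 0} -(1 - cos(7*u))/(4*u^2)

-49/8

Substitution gives 0/0.
Use (1 − cos θ)/θ² → 1/2 with θ = 7u: the limit is 7²/(2·(-4)) = -49/8.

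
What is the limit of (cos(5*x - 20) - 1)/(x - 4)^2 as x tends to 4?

-25/2

Direct substitution gives 0/0.
Apply L'Hôpital: lim (-5*sin(5*x - 20))/(2*x - 8), still 0/0.
After 2 applications of L'Hôpital's rule the quotient is (-25*cos(5*x - 20))/(2); substituting x = 4 gives -25/2.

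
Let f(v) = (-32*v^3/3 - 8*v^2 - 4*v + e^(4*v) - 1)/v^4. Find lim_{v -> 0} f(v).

Direct substitution gives 0/0.
Apply L'Hôpital: lim (-32*v^2 - 16*v + 4*e^(4*v) - 4)/(4*v^3), still 0/0.
Apply L'Hôpital: lim (-64*v + 16*e^(4*v) - 16)/(12*v^2), still 0/0.
Apply L'Hôpital: lim (64*e^(4*v) - 64)/(24*v), still 0/0.
After 4 applications of L'Hôpital's rule the quotient is (256*e^(4*v))/(24); substituting v = 0 gives 32/3.

32/3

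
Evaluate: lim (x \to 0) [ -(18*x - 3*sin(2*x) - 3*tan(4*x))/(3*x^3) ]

Substitution gives 0/0; apply L'Hôpital's rule 3 times.
After differentiating numerator and denominator 3 times the quotient is (24*cos(2*x) - 1152*tan(4*x)^4 - 1536*tan(4*x)^2 - 384)/(-18); at x = 0 this is 20.

20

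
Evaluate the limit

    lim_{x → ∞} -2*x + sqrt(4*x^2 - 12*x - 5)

-3

An ∞ − ∞ form. Rationalising with the conjugate, the difference becomes (-12x - 5) / (√(4*x^2 - 12*x - 5) + 2x).
For large x the denominator behaves like 2·2x, so the quotient tends to -12/4 = -3.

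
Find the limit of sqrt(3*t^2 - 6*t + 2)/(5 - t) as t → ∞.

-√(3)

For large |t|, √(3*t^2 - 6*t + 2) ≈ √3·|t| and the denominator ≈ -t.
Since t → +∞, |t| = t, giving √3/(-1) = -√(3).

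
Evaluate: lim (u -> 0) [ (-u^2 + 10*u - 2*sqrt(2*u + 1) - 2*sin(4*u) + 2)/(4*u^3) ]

61/12

Substitution gives 0/0 (the numerator vanishes to order 3).
Expand each term to order u^3: the coefficient of u^3 in -2·√(1 + 2u) is -1 and in -2·sin(4u) is 64/3.
Lower-order terms cancel with the polynomial part, so the numerator is (61/3)·u^3 + o(u^3), and the limit is (61/3)/(4) = 61/12.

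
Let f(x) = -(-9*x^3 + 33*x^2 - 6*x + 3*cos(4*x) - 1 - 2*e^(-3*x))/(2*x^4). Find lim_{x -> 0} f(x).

-101/8

Substitution gives 0/0 (the numerator vanishes to order 4).
Expand each term to order x^4: the coefficient of x^4 in 3·cos(4x) is 32 and in -2·e^(-3x) is -27/4.
Lower-order terms cancel with the polynomial part, so the numerator is (101/4)·x^4 + o(x^4), and the limit is (101/4)/(-2) = -101/8.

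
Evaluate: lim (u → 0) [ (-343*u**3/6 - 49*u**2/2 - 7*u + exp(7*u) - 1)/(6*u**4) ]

Direct substitution gives 0/0.
Apply L'Hôpital: lim (-343*u^2/2 - 49*u + 7*e^(7*u) - 7)/(24*u^3), still 0/0.
Apply L'Hôpital: lim (-343*u + 49*e^(7*u) - 49)/(72*u^2), still 0/0.
Apply L'Hôpital: lim (343*e^(7*u) - 343)/(144*u), still 0/0.
After 4 applications of L'Hôpital's rule the quotient is (2401*e^(7*u))/(144); substituting u = 0 gives 2401/144.

2401/144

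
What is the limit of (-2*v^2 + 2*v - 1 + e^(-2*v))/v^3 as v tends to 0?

-4/3

Direct substitution gives 0/0.
Apply L'Hôpital: lim (-4*v + 2 - 2*e^(-2*v))/(3*v^2), still 0/0.
Apply L'Hôpital: lim (-4 + 4*e^(-2*v))/(6*v), still 0/0.
After 3 applications of L'Hôpital's rule the quotient is (-8*e^(-2*v))/(6); substituting v = 0 gives -4/3.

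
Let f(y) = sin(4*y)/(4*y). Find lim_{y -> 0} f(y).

1

Substitution gives 0/0.
Write it as (4/4)·sin(4y)/(4y); since sin(u)/u → 1, the limit is 1.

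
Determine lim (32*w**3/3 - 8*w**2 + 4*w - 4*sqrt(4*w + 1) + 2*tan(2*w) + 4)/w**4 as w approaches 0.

40

Substitution gives 0/0 (the numerator vanishes to order 4).
Expand each term to order w^4: the coefficient of w^4 in -4·√(1 + 4w) is 40 and in 2·tan(2w) is 0.
Lower-order terms cancel with the polynomial part, so the numerator is (40)·w^4 + o(w^4), and the limit is (40)/(1) = 40.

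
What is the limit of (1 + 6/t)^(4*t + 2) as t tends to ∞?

e^(24)

Write it as [(1 + 6/t)^t]^(4) · (1 + 6/t)^(2). The bracketed term tends to e^(6) and the second factor to 1, so the limit is e^(24).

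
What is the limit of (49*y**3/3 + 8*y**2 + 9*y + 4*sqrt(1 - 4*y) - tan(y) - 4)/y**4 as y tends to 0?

Substitution gives 0/0 (the numerator vanishes to order 4).
Expand each term to order y^4: the coefficient of y^4 in 4·√(1 - 4y) is -40 and in −tan(y) is 0.
Lower-order terms cancel with the polynomial part, so the numerator is (-40)·y^4 + o(y^4), and the limit is (-40)/(1) = -40.

-40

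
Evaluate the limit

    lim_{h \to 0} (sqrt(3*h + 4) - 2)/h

A 0/0 form; rationalise with √(4 + 3h) + √4. This collapses the numerator to 3h, leaving 3/(√(4 + 3h) + √4) → 3/(2√4) = 3/4.

3/4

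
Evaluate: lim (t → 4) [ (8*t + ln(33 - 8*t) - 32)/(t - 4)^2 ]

Direct substitution gives 0/0.
Apply L'Hôpital: lim (8 - 8/(33 - 8*t))/(2*t - 8), still 0/0.
After 2 applications of L'Hôpital's rule the quotient is (-64/(33 - 8*t)^2)/(2); substituting t = 4 gives -32.

-32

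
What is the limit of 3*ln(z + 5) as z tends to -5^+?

-∞

As z → -5⁺, z + 5 → 0⁺ and ln(z + 5) → −∞.
Multiplying by 3 gives -∞.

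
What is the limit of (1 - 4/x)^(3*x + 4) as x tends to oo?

e^(-12)

Write it as [(1 - 4/x)^x]^(3) · (1 - 4/x)^(4). The bracketed term tends to e^(-4) and the second factor to 1, so the limit is e^(-12).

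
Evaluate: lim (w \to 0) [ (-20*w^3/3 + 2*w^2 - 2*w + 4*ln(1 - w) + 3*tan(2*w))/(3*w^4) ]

Substitution gives 0/0; apply L'Hôpital's rule 4 times.
After differentiating numerator and denominator 4 times the quotient is (24*(16*(w - 1)^4*(3*tan(2*w)^2 + 2)*tan(2*w)/cos(2*w)^2 - 1)/(w - 1)^4)/(72); at w = 0 this is -1/3.

-1/3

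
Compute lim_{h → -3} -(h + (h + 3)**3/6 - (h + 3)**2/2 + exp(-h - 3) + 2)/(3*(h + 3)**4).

-1/72

Direct substitution gives 0/0.
Apply L'Hôpital: lim (-h + (h + 3)^2/2 - e^(-h - 3) - 2)/(-12*(h + 3)^3), still 0/0.
Apply L'Hôpital: lim (h + e^(-h - 3) + 2)/(-36*(h + 3)^2), still 0/0.
Apply L'Hôpital: lim (1 - e^(-h - 3))/(-72*h - 216), still 0/0.
After 4 applications of L'Hôpital's rule the quotient is (e^(-h - 3))/(-72); substituting h = -3 gives -1/72.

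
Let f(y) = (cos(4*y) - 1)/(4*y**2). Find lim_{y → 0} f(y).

Direct substitution gives 0/0.
Apply L'Hôpital: lim (-4*sin(4*y))/(8*y), still 0/0.
After 2 applications of L'Hôpital's rule the quotient is (-16*cos(4*y))/(8); substituting y = 0 gives -2.

-2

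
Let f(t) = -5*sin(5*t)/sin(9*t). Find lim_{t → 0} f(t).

Substitution gives 0/0.
Divide numerator and denominator by t: sin(5t)/t → 5 and sin(9t)/t → 9, so the limit is -5·5/9 = -25/9.

-25/9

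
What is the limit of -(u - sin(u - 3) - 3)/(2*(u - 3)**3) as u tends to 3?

Direct substitution gives 0/0.
Apply L'Hôpital: lim (1 - cos(u - 3))/(-6*(u - 3)^2), still 0/0.
Apply L'Hôpital: lim (sin(u - 3))/(36 - 12*u), still 0/0.
After 3 applications of L'Hôpital's rule the quotient is (cos(u - 3))/(-12); substituting u = 3 gives -1/12.

-1/12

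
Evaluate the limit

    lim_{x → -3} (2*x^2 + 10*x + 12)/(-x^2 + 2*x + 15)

-1/4

At x = -3 both the top and bottom vanish — a removable singularity. Factoring out (x + 3) from each leaves (2*x + 4)/(5 - x), which at x = -3 equals -1/4.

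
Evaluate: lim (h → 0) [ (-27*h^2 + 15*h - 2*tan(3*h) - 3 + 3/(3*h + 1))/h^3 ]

Substitution gives 0/0 (the numerator vanishes to order 3).
Expand each term to order h^3: the coefficient of h^3 in -2·tan(3h) is -18 and in 3·1/(1 + 3h) is -81.
Lower-order terms cancel with the polynomial part, so the numerator is (-99)·h^3 + o(h^3), and the limit is (-99)/(1) = -99.

-99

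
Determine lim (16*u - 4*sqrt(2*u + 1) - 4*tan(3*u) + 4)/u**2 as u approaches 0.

2

Substitution gives 0/0; apply L'Hôpital's rule 2 times.
After differentiating numerator and denominator 2 times the quotient is (-72*tan(3*u)/cos(3*u)^2 + 4/(2*u + 1)^(3/2))/(2); at u = 0 this is 2.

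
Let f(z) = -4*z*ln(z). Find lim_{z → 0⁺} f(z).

0

This is a 0·(−∞) form. Rewrite as -4·ln(z) / z^(−1) and apply L'Hôpital:
the derivative quotient is -4·(1/z) / (−1·z^(−2)) = (4/1)·z^1 → 0.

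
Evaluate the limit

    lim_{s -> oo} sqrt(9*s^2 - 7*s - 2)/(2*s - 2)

3/2

For large |s|, √(9*s^2 - 7*s - 2) ≈ √9·|s| and the denominator ≈ 2s.
Since s → +∞, |s| = s, giving √9/(2) = 3/2.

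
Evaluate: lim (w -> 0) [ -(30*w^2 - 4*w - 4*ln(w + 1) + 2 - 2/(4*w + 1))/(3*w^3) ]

Substitution gives 0/0; apply L'Hôpital's rule 3 times.
After differentiating numerator and denominator 3 times the quotient is (768/(4*w + 1)^4 - 8/(w + 1)^3)/(-18); at w = 0 this is -380/9.

-380/9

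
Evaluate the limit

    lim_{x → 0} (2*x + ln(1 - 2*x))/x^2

Direct substitution gives 0/0.
Apply L'Hôpital: lim (2 - 2/(1 - 2*x))/(2*x), still 0/0.
After 2 applications of L'Hôpital's rule the quotient is (-4/(1 - 2*x)^2)/(2); substituting x = 0 gives -2.

-2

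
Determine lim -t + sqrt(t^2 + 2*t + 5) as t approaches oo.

This has the form ∞ − ∞. Multiply and divide by the conjugate √(t^2 + 2*t + 5) + t.
That gives (2t + 5) / (√(t^2 + 2*t + 5) + t).
Divide numerator and denominator by t: the limit is 2/(2·1) = 1.

1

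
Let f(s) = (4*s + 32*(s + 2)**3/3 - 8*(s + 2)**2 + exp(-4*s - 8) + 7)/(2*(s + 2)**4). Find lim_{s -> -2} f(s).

16/3

Direct substitution gives 0/0.
Apply L'Hôpital: lim (-16*s + 32*(s + 2)^2 - 4*e^(-4*s - 8) - 28)/(8*(s + 2)^3), still 0/0.
Apply L'Hôpital: lim (64*s + 16*e^(-4*s - 8) + 112)/(24*(s + 2)^2), still 0/0.
Apply L'Hôpital: lim (64 - 64*e^(-4*s - 8))/(48*s + 96), still 0/0.
After 4 applications of L'Hôpital's rule the quotient is (256*e^(-4*s - 8))/(48); substituting s = -2 gives 16/3.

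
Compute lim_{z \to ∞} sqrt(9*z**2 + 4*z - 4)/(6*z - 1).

For large |z|, √(9*z^2 + 4*z - 4) ≈ √9·|z| and the denominator ≈ 6z.
Since z → +∞, |z| = z, giving √9/(6) = 1/2.

1/2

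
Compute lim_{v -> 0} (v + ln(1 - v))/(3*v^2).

Direct substitution gives 0/0.
Apply L'Hôpital: lim (1 - 1/(1 - v))/(6*v), still 0/0.
After 2 applications of L'Hôpital's rule the quotient is (-1/(1 - v)^2)/(6); substituting v = 0 gives -1/6.

-1/6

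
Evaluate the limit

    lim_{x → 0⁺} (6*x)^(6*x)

1

Base → 0⁺ and exponent → 0⁺: a 0^0 form.
Take logs: 6x·ln(6x). This is 0·(−∞); rewriting as ln(6x)/(1/(6x)) and applying L'Hôpital gives 0.
Hence the limit is e^0 = 1.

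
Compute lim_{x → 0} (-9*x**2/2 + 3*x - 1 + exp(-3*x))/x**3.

Direct substitution gives 0/0.
Apply L'Hôpital: lim (-9*x + 3 - 3*e^(-3*x))/(3*x^2), still 0/0.
Apply L'Hôpital: lim (-9 + 9*e^(-3*x))/(6*x), still 0/0.
After 3 applications of L'Hôpital's rule the quotient is (-27*e^(-3*x))/(6); substituting x = 0 gives -9/2.

-9/2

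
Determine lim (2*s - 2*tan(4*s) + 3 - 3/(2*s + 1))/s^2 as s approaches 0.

Substitution gives 0/0 (the numerator vanishes to order 2).
Expand each term to order s^2: the coefficient of s^2 in -3·1/(1 + 2s) is -12 and in -2·tan(4s) is 0.
Lower-order terms cancel with the polynomial part, so the numerator is (-12)·s^2 + o(s^2), and the limit is (-12)/(1) = -12.

-12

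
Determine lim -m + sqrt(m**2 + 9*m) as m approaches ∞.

9/2

An ∞ − ∞ form. Rationalising with the conjugate, the difference becomes (9m) / (√(m^2 + 9*m) + m).
For large m the denominator behaves like 2·m, so the quotient tends to 9/2 = 9/2.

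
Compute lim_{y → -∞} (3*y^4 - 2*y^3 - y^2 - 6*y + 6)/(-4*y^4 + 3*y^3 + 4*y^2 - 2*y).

-3/4

Numerator and denominator both have degree 4.
Dividing every term by y^4, all lower-order terms vanish and the limit is the ratio of leading coefficients, 3/(-4) = -3/4.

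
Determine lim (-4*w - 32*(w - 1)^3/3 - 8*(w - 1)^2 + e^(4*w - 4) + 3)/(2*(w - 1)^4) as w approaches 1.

Direct substitution gives 0/0.
Apply L'Hôpital: lim (-16*w - 32*(w - 1)^2 + 4*e^(4*w - 4) + 12)/(8*(w - 1)^3), still 0/0.
Apply L'Hôpital: lim (-64*w + 16*e^(4*w - 4) + 48)/(24*(w - 1)^2), still 0/0.
Apply L'Hôpital: lim (64*e^(4*w - 4) - 64)/(48*w - 48), still 0/0.
After 4 applications of L'Hôpital's rule the quotient is (256*e^(4*w - 4))/(48); substituting w = 1 gives 16/3.

16/3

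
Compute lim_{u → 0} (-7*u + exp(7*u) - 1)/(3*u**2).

49/6

Direct substitution gives 0/0.
Apply L'Hôpital: lim (7*e^(7*u) - 7)/(6*u), still 0/0.
After 2 applications of L'Hôpital's rule the quotient is (49*e^(7*u))/(6); substituting u = 0 gives 49/6.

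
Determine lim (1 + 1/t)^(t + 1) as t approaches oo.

Write it as [(1 + 1/t)^t]^(1) · (1 + 1/t)^(1). The bracketed term tends to e^(1) and the second factor to 1, so the limit is e^(1).

e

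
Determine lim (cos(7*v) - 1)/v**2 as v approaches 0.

-49/2

Direct substitution gives 0/0.
Apply L'Hôpital: lim (-7*sin(7*v))/(2*v), still 0/0.
After 2 applications of L'Hôpital's rule the quotient is (-49*cos(7*v))/(2); substituting v = 0 gives -49/2.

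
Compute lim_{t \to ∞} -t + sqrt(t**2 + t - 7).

1/2

An ∞ − ∞ form. Rationalising with the conjugate, the difference becomes (t - 7) / (√(t^2 + t - 7) + t).
For large t the denominator behaves like 2·t, so the quotient tends to 1/2 = 1/2.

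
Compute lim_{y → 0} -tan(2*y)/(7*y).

-2/7

Substitution gives 0/0.
Since tan(u)/u → 1 as u → 0, tan(2y)/(2y) → 1 and the limit is 2/(-7) = -2/7.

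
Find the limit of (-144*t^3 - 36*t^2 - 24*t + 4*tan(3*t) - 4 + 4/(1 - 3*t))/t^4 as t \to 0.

Substitution gives 0/0 (the numerator vanishes to order 4).
Expand each term to order t^4: the coefficient of t^4 in 4·tan(3t) is 0 and in 4·1/(1 - 3t) is 324.
Lower-order terms cancel with the polynomial part, so the numerator is (324)·t^4 + o(t^4), and the limit is (324)/(1) = 324.

324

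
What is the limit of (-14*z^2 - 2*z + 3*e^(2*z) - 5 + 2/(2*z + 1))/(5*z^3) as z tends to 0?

Substitution gives 0/0; apply L'Hôpital's rule 3 times.
After differentiating numerator and denominator 3 times the quotient is (24*e^(2*z) - 96/(2*z + 1)^4)/(30); at z = 0 this is -12/5.

-12/5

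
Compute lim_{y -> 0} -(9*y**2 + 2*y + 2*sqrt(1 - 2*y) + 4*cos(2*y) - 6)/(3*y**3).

Substitution gives 0/0 (the numerator vanishes to order 3).
Expand each term to order y^3: the coefficient of y^3 in 4·cos(2y) is 0 and in 2·√(1 - 2y) is -1.
Lower-order terms cancel with the polynomial part, so the numerator is (-1)·y^3 + o(y^3), and the limit is (-1)/(-3) = 1/3.

1/3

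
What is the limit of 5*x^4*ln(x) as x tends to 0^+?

This is a 0·(−∞) form. Rewrite as 5·ln(x) / x^(−4) and apply L'Hôpital:
the derivative quotient is 5·(1/x) / (−4·x^(−5)) = (-5/4)·x^4 → 0.

0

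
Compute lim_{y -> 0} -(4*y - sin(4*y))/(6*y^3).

-16/9

Direct substitution gives 0/0.
Apply L'Hôpital: lim (4 - 4*cos(4*y))/(-18*y^2), still 0/0.
Apply L'Hôpital: lim (16*sin(4*y))/(-36*y), still 0/0.
After 3 applications of L'Hôpital's rule the quotient is (64*cos(4*y))/(-36); substituting y = 0 gives -16/9.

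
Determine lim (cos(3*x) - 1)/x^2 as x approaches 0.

-9/2

Direct substitution gives 0/0.
Apply L'Hôpital: lim (-3*sin(3*x))/(2*x), still 0/0.
After 2 applications of L'Hôpital's rule the quotient is (-9*cos(3*x))/(2); substituting x = 0 gives -9/2.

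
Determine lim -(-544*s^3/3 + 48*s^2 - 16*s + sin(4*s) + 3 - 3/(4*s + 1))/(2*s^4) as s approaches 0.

384

Substitution gives 0/0; apply L'Hôpital's rule 4 times.
After differentiating numerator and denominator 4 times the quotient is (256*sin(4*s) - 18432/(4*s + 1)^5)/(-48); at s = 0 this is 384.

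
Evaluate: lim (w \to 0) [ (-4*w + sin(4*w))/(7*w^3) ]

-32/21

Direct substitution gives 0/0.
Apply L'Hôpital: lim (4*cos(4*w) - 4)/(21*w^2), still 0/0.
Apply L'Hôpital: lim (-16*sin(4*w))/(42*w), still 0/0.
After 3 applications of L'Hôpital's rule the quotient is (-64*cos(4*w))/(42); substituting w = 0 gives -32/21.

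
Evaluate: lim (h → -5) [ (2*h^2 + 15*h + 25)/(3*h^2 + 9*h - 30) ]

Since h = -5 makes numerator and denominator zero, (h + 5) divides both.
Cancelling it gives (2*h + 5)/(3*h - 6); now plug in h = -5 to get 5/21.

5/21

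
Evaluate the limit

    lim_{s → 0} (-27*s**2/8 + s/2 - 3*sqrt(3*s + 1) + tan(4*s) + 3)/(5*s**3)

781/240

Substitution gives 0/0 (the numerator vanishes to order 3).
Expand each term to order s^3: the coefficient of s^3 in -3·√(1 + 3s) is -81/16 and in tan(4s) is 64/3.
Lower-order terms cancel with the polynomial part, so the numerator is (781/48)·s^3 + o(s^3), and the limit is (781/48)/(5) = 781/240.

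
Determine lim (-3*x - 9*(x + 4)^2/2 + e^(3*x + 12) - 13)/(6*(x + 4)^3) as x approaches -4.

Direct substitution gives 0/0.
Apply L'Hôpital: lim (-9*x + 3*e^(3*x + 12) - 39)/(18*(x + 4)^2), still 0/0.
Apply L'Hôpital: lim (9*e^(3*x + 12) - 9)/(36*x + 144), still 0/0.
After 3 applications of L'Hôpital's rule the quotient is (27*e^(3*x + 12))/(36); substituting x = -4 gives 3/4.

3/4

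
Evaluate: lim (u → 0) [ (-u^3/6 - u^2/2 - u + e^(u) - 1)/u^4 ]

Direct substitution gives 0/0.
Apply L'Hôpital: lim (-u^2/2 - u + e^(u) - 1)/(4*u^3), still 0/0.
Apply L'Hôpital: lim (-u + e^(u) - 1)/(12*u^2), still 0/0.
Apply L'Hôpital: lim (e^(u) - 1)/(24*u), still 0/0.
After 4 applications of L'Hôpital's rule the quotient is (e^(u))/(24); substituting u = 0 gives 1/24.

1/24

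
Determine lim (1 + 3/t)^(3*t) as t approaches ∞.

Write it as [(1 + 3/t)^t]^(3) · (1 + 3/t)^(0). The bracketed term tends to e^(3) and the second factor to 1, so the limit is e^(9).

e^(9)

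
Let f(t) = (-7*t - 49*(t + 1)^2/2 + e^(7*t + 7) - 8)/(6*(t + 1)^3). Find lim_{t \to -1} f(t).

Direct substitution gives 0/0.
Apply L'Hôpital: lim (-49*t + 7*e^(7*t + 7) - 56)/(18*(t + 1)^2), still 0/0.
Apply L'Hôpital: lim (49*e^(7*t + 7) - 49)/(36*t + 36), still 0/0.
After 3 applications of L'Hôpital's rule the quotient is (343*e^(7*t + 7))/(36); substituting t = -1 gives 343/36.

343/36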